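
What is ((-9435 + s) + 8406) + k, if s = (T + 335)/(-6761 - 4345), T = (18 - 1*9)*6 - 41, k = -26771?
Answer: -51457858/1851 ≈ -27800.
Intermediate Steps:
T = 13 (T = (18 - 9)*6 - 41 = 9*6 - 41 = 54 - 41 = 13)
s = -58/1851 (s = (13 + 335)/(-6761 - 4345) = 348/(-11106) = 348*(-1/11106) = -58/1851 ≈ -0.031334)
((-9435 + s) + 8406) + k = ((-9435 - 58/1851) + 8406) - 26771 = (-17464243/1851 + 8406) - 26771 = -1904737/1851 - 26771 = -51457858/1851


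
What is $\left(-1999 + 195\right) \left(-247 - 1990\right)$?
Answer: $4035548$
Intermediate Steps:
$\left(-1999 + 195\right) \left(-247 - 1990\right) = \left(-1804\right) \left(-2237\right) = 4035548$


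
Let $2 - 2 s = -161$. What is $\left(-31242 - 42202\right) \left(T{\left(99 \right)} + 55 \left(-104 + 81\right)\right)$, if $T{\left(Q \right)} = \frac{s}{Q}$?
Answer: $\frac{9191773654}{99} \approx 9.2846 \cdot 10^{7}$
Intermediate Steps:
$s = \frac{163}{2}$ ($s = 1 - - \frac{161}{2} = 1 + \frac{161}{2} = \frac{163}{2} \approx 81.5$)
$T{\left(Q \right)} = \frac{163}{2 Q}$
$\left(-31242 - 42202\right) \left(T{\left(99 \right)} + 55 \left(-104 + 81\right)\right) = \left(-31242 - 42202\right) \left(\frac{163}{2 \cdot 99} + 55 \left(-104 + 81\right)\right) = - 73444 \left(\frac{163}{2} \cdot \frac{1}{99} + 55 \left(-23\right)\right) = - 73444 \left(\frac{163}{198} - 1265\right) = \left(-73444\right) \left(- \frac{250307}{198}\right) = \frac{9191773654}{99}$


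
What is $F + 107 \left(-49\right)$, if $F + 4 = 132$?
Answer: $-5115$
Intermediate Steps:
$F = 128$ ($F = -4 + 132 = 128$)
$F + 107 \left(-49\right) = 128 + 107 \left(-49\right) = 128 - 5243 = -5115$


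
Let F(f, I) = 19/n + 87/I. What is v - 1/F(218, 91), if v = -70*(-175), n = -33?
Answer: 13986497/1142 ≈ 12247.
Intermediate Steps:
F(f, I) = -19/33 + 87/I (F(f, I) = 19/(-33) + 87/I = 19*(-1/33) + 87/I = -19/33 + 87/I)
v = 12250
v - 1/F(218, 91) = 12250 - 1/(-19/33 + 87/91) = 12250 - 1/1142/3003 = 12250 - 1*3003/1142 = 12250 - 3003/1142 = 13986497/1142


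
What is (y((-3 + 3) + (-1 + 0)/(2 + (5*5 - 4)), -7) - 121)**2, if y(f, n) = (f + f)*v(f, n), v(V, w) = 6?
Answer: 7812025/529 ≈ 14768.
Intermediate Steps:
y(f, n) = 12*f (y(f, n) = (f + f)*6 = (2*f)*6 = 12*f)
(y((-3 + 3) + (-1 + 0)/(2 + (5*5 - 4)), -7) - 121)**2 = (12*((-3 + 3) + (-1 + 0)/(2 + (5*5 - 4))) - 121)**2 = (12*(0 - 1/(2 + (25 - 4))) - 121)**2 = (12*(0 - 1/(2 + 21)) - 121)**2 = (12*(0 - 1/23) - 121)**2 = (12*(-1/23) - 121)**2 = (-12/23 - 121)**2 = (-2795/23)**2 = 7812025/529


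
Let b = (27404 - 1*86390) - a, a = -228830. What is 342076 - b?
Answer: 172232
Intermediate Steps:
b = 169844 (b = (27404 - 1*86390) - 1*(-228830) = (27404 - 86390) + 228830 = -58986 + 228830 = 169844)
342076 - b = 342076 - 1*169844 = 342076 - 169844 = 172232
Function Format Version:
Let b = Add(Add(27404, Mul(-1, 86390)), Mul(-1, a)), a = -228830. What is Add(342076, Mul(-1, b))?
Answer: 172232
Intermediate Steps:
b = 169844 (b = Add(Add(27404, Mul(-1, 86390)), Mul(-1, -228830)) = Add(Add(27404, -86390), 228830) = Add(-58986, 228830) = 169844)
Add(342076, Mul(-1, b)) = Add(342076, Mul(-1, 169844)) = Add(342076, -169844) = 172232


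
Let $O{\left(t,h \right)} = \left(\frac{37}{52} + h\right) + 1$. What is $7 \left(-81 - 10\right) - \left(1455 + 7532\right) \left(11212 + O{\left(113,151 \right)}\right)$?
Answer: $- \frac{5311035579}{52} \approx -1.0214 \cdot 10^{8}$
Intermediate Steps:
$O{\left(t,h \right)} = \frac{89}{52} + h$ ($O{\left(t,h \right)} = \left(37 \cdot \frac{1}{52} + h\right) + 1 = \left(\frac{37}{52} + h\right) + 1 = \frac{89}{52} + h$)
$7 \left(-81 - 10\right) - \left(1455 + 7532\right) \left(11212 + O{\left(113,151 \right)}\right) = 7 \left(-81 - 10\right) - \left(1455 + 7532\right) \left(11212 + \left(\frac{89}{52} + 151\right)\right) = 7 \left(-91\right) - 8987 \left(11212 + \frac{7941}{52}\right) = -637 - 8987 \cdot \frac{590965}{52} = -637 - \frac{5311002455}{52} = - \frac{5311035579}{52}$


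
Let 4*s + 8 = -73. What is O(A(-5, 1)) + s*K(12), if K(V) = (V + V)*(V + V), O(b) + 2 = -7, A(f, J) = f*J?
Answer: -11673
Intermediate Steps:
s = -81/4 (s = -2 + (¼)*(-73) = -2 - 73/4 = -81/4 ≈ -20.250)
A(f, J) = J*f
O(b) = -9 (O(b) = -2 - 7 = -9)
K(V) = 4*V² (K(V) = (2*V)*(2*V) = 4*V²)
O(A(-5, 1)) + s*K(12) = -9 - 81*12² = -9 - 81*144 = -9 - 81/4*576 = -9 - 11664 = -11673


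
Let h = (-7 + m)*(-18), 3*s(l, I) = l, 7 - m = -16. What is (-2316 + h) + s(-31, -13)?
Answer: -7843/3 ≈ -2614.3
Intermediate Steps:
m = 23 (m = 7 - 1*(-16) = 7 + 16 = 23)
s(l, I) = l/3
h = -288 (h = (-7 + 23)*(-18) = 16*(-18) = -288)
(-2316 + h) + s(-31, -13) = (-2316 - 288) + (⅓)*(-31) = -2604 - 31/3 = -7843/3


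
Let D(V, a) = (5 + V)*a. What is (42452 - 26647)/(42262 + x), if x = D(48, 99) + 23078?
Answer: 15805/70587 ≈ 0.22391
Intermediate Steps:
D(V, a) = a*(5 + V)
x = 28325 (x = 99*(5 + 48) + 23078 = 99*53 + 23078 = 5247 + 23078 = 28325)
(42452 - 26647)/(42262 + x) = (42452 - 26647)/(42262 + 28325) = 15805/70587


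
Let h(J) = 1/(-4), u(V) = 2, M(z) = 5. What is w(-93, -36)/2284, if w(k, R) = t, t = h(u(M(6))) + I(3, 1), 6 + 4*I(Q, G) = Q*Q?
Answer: 1/4568 ≈ 0.00021891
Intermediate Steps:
I(Q, G) = -3/2 + Q²/4 (I(Q, G) = -3/2 + (Q*Q)/4 = -3/2 + Q²/4)
h(J) = -¼ (h(J) = 1*(-¼) = -¼)
t = ½ (t = -¼ + (-3/2 + (¼)*3²) = -¼ + (-3/2 + (¼)*9) = -¼ + (-3/2 + 9/4) = -¼ + ¾ = ½ ≈ 0.50000)
w(k, R) = ½
w(-93, -36)/2284 = (½)/2284 = (½)*(1/2284) = 1/4568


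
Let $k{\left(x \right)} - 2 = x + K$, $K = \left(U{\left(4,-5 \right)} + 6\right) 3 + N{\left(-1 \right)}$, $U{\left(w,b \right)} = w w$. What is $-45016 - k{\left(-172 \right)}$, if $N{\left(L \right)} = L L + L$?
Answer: $-44912$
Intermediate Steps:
$N{\left(L \right)} = L + L^{2}$ ($N{\left(L \right)} = L^{2} + L = L + L^{2}$)
$U{\left(w,b \right)} = w^{2}$
$K = 66$ ($K = \left(4^{2} + 6\right) 3 - \left(1 - 1\right) = \left(16 + 6\right) 3 - 0 = 22 \cdot 3 + 0 = 66 + 0 = 66$)
$k{\left(x \right)} = 68 + x$ ($k{\left(x \right)} = 2 + \left(x + 66\right) = 2 + \left(66 + x\right) = 68 + x$)
$-45016 - k{\left(-172 \right)} = -45016 - \left(68 - 172\right) = -45016 - -104 = -45016 + 104 = -44912$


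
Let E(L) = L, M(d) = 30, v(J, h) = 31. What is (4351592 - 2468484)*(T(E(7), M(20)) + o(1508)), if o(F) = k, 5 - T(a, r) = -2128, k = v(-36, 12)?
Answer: 4075045712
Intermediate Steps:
k = 31
T(a, r) = 2133 (T(a, r) = 5 - 1*(-2128) = 5 + 2128 = 2133)
o(F) = 31
(4351592 - 2468484)*(T(E(7), M(20)) + o(1508)) = (4351592 - 2468484)*(2133 + 31) = 1883108*2164 = 4075045712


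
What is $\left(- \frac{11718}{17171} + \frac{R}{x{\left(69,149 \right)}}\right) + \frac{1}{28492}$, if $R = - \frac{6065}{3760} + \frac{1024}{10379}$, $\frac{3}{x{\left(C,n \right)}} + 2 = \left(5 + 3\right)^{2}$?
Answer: $- \frac{2180590623691107}{68187355788376} \approx -31.979$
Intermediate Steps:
$x{\left(C,n \right)} = \frac{3}{62}$ ($x{\left(C,n \right)} = \frac{3}{-2 + \left(5 + 3\right)^{2}} = \frac{3}{-2 + 8^{2}} = \frac{3}{-2 + 64} = \frac{3}{62}$)
$R = - \frac{11819679}{7805008}$ ($R = \left(-6065\right) \frac{1}{3760} + 1024 \cdot \frac{1}{10379} = - \frac{1213}{752} + \frac{1024}{10379} = - \frac{11819679}{7805008} \approx -1.5144$)
$\left(- \frac{11718}{17171} + \frac{R}{x{\left(69,149 \right)}}\right) + \frac{1}{28492} = \left(- \frac{11718}{17171} - \frac{11819679}{7805008 \cdot \frac{3}{62}}\right) + \frac{1}{28492} = \left(\left(-11718\right) \frac{1}{17171} - \frac{122136683}{3902504}\right) + \frac{1}{28492} = \left(- \frac{1674}{2453} - \frac{122136683}{3902504}\right) + \frac{1}{28492} = - \frac{306134075095}{9572842312} + \frac{1}{28492} = - \frac{2180590623691107}{68187355788376}$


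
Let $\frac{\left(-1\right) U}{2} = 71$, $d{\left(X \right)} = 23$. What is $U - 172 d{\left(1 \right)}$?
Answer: $-4098$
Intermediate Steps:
$U = -142$ ($U = \left(-2\right) 71 = -142$)
$U - 172 d{\left(1 \right)} = -142 - 3956 = -4098$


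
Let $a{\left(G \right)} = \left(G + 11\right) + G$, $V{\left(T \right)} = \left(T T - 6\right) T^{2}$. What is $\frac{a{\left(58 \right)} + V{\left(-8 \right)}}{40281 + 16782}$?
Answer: $\frac{3839}{57063} \approx 0.067276$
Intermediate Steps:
$V{\left(T \right)} = T^{2} \left(-6 + T^{2}\right)$ ($V{\left(T \right)} = \left(T^{2} - 6\right) T^{2} = \left(-6 + T^{2}\right) T^{2} = T^{2} \left(-6 + T^{2}\right)$)
$a{\left(G \right)} = 11 + 2 G$ ($a{\left(G \right)} = \left(11 + G\right) + G = 11 + 2 G$)
$\frac{a{\left(58 \right)} + V{\left(-8 \right)}}{40281 + 16782} = \frac{\left(11 + 2 \cdot 58\right) + \left(-8\right)^{2} \left(-6 + \left(-8\right)^{2}\right)}{40281 + 16782} = \frac{\left(11 + 116\right) + 64 \left(-6 + 64\right)}{57063} = \left(127 + 64 \cdot 58\right) \frac{1}{57063} = \left(127 + 3712\right) \frac{1}{57063} = 3839 \cdot \frac{1}{57063} = \frac{3839}{57063}$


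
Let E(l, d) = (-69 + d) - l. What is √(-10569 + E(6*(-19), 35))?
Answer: I*√10489 ≈ 102.42*I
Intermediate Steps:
E(l, d) = -69 + d - l
√(-10569 + E(6*(-19), 35)) = √(-10569 + (-69 + 35 - 6*(-19))) = √(-10569 + (-69 + 35 - 1*(-114))) = √(-10569 + (-69 + 35 + 114)) = √(-10569 + 80) = √(-10489) = I*√10489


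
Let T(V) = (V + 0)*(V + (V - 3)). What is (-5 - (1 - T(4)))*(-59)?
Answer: -826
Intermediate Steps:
T(V) = V*(-3 + 2*V) (T(V) = V*(V + (-3 + V)) = V*(-3 + 2*V))
(-5 - (1 - T(4)))*(-59) = (-5 - (1 - 4*(-3 + 2*4)))*(-59) = (-5 - (1 - 4*(-3 + 8)))*(-59) = (-5 - (1 - 4*5))*(-59) = (-5 - (1 - 1*20))*(-59) = (-5 - (1 - 20))*(-59) = (-5 - 1*(-19))*(-59) = (-5 + 19)*(-59) = 14*(-59) = -826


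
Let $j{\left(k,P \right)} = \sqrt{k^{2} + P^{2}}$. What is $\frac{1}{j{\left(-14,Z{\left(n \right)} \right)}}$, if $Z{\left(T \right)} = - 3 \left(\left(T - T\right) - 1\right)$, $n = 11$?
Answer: $\frac{\sqrt{205}}{205} \approx 0.069843$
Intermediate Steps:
$Z{\left(T \right)} = 3$ ($Z{\left(T \right)} = - 3 \left(0 - 1\right) = \left(-3\right) \left(-1\right) = 3$)
$j{\left(k,P \right)} = \sqrt{P^{2} + k^{2}}$
$\frac{1}{j{\left(-14,Z{\left(n \right)} \right)}} = \frac{1}{\sqrt{3^{2} + \left(-14\right)^{2}}} = \frac{1}{\sqrt{9 + 196}} = \frac{1}{\sqrt{205}} = \frac{\sqrt{205}}{205}$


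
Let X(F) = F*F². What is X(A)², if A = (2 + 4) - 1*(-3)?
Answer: 531441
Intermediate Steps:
A = 9 (A = 6 + 3 = 9)
X(F) = F³
X(A)² = (9³)² = 729² = 531441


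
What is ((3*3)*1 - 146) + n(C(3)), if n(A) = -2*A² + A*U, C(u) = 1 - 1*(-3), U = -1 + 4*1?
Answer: -157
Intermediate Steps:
U = 3 (U = -1 + 4 = 3)
C(u) = 4 (C(u) = 1 + 3 = 4)
n(A) = -2*A² + 3*A (n(A) = -2*A² + A*3 = -2*A² + 3*A)
((3*3)*1 - 146) + n(C(3)) = ((3*3)*1 - 146) + 4*(3 - 2*4) = (9*1 - 146) + 4*(3 - 8) = (9 - 146) + 4*(-5) = -137 - 20 = -157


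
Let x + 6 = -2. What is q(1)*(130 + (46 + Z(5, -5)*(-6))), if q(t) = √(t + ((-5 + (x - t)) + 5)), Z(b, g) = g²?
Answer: 52*I*√2 ≈ 73.539*I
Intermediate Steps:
x = -8 (x = -6 - 2 = -8)
q(t) = 2*I*√2 (q(t) = √(t + ((-5 + (-8 - t)) + 5)) = √(t + ((-13 - t) + 5)) = √(t + (-8 - t)) = √(-8) = 2*I*√2)
q(1)*(130 + (46 + Z(5, -5)*(-6))) = (2*I*√2)*(130 + (46 + (-5)²*(-6))) = (2*I*√2)*(130 + (46 + 25*(-6))) = (2*I*√2)*(130 + (46 - 150)) = (2*I*√2)*(130 - 104) = (2*I*√2)*26 = 52*I*√2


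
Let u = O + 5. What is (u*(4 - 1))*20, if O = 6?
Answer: 660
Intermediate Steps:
u = 11 (u = 6 + 5 = 11)
(u*(4 - 1))*20 = (11*(4 - 1))*20 = (11*3)*20 = 33*20 = 660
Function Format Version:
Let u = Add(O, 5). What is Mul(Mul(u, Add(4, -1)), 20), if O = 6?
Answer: 660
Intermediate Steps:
u = 11 (u = Add(6, 5) = 11)
Mul(Mul(u, Add(4, -1)), 20) = Mul(Mul(11, Add(4, -1)), 20) = Mul(Mul(11, 3), 20) = Mul(33, 20) = 660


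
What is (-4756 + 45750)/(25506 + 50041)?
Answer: 40994/75547 ≈ 0.54263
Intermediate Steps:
(-4756 + 45750)/(25506 + 50041) = 40994/75547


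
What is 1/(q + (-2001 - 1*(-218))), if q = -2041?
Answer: -1/3824 ≈ -0.00026151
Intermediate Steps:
1/(q + (-2001 - 1*(-218))) = 1/(-2041 + (-2001 - 1*(-218))) = 1/(-2041 + (-2001 + 218)) = 1/(-2041 - 1783) = 1/(-3824) = -1/3824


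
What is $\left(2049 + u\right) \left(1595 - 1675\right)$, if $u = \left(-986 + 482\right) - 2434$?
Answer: $71120$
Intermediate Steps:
$u = -2938$ ($u = -504 - 2434 = -2938$)
$\left(2049 + u\right) \left(1595 - 1675\right) = \left(2049 - 2938\right) \left(1595 - 1675\right) = \left(-889\right) \left(-80\right) = 71120$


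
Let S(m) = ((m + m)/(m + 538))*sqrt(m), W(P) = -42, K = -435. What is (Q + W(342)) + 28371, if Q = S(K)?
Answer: 28329 - 870*I*sqrt(435)/103 ≈ 28329.0 - 176.17*I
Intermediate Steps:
S(m) = 2*m**(3/2)/(538 + m) (S(m) = ((2*m)/(538 + m))*sqrt(m) = (2*m/(538 + m))*sqrt(m) = 2*m**(3/2)/(538 + m))
Q = -870*I*sqrt(435)/103 (Q = 2*(-435)**(3/2)/(538 - 435) = 2*(-435*I*sqrt(435))/103 = 2*(-435*I*sqrt(435))*(1/103) = -870*I*sqrt(435)/103 ≈ -176.17*I)
(Q + W(342)) + 28371 = (-870*I*sqrt(435)/103 - 42) + 28371 = (-42 - 870*I*sqrt(435)/103) + 28371 = 28329 - 870*I*sqrt(435)/103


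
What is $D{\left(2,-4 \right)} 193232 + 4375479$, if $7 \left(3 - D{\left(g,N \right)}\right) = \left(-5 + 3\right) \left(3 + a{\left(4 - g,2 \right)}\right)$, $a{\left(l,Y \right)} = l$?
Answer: $\frac{36618545}{7} \approx 5.2312 \cdot 10^{6}$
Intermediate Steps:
$D{\left(g,N \right)} = 5 - \frac{2 g}{7}$ ($D{\left(g,N \right)} = 3 - \frac{\left(-5 + 3\right) \left(3 - \left(-4 + g\right)\right)}{7} = 3 - \frac{\left(-2\right) \left(7 - g\right)}{7} = 3 - \frac{-14 + 2 g}{7} = 3 - \left(-2 + \frac{2 g}{7}\right) = 5 - \frac{2 g}{7}$)
$D{\left(2,-4 \right)} 193232 + 4375479 = \left(5 - \frac{4}{7}\right) 193232 + 4375479 = \frac{31}{7} \cdot 193232 + 4375479 = \frac{5990192}{7} + 4375479 = \frac{36618545}{7}$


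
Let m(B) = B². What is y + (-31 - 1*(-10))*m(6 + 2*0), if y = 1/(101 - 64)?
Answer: -27971/37 ≈ -755.97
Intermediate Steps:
y = 1/37 ≈ 0.027027
y + (-31 - 1*(-10))*m(6 + 2*0) = 1/37 + (-31 - 1*(-10))*(6 + 2*0)² = 1/37 + (-31 + 10)*(6 + 0)² = 1/37 - 21*6² = 1/37 - 21*36 = 1/37 - 756 = -27971/37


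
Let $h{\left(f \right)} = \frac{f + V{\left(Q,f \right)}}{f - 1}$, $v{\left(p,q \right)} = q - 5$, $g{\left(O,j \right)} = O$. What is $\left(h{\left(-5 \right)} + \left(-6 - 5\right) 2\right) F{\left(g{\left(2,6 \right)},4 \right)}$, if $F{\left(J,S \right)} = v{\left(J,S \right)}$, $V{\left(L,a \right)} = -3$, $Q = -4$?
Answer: $\frac{62}{3} \approx 20.667$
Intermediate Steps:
$v{\left(p,q \right)} = -5 + q$
$F{\left(J,S \right)} = -5 + S$
$h{\left(f \right)} = \frac{-3 + f}{-1 + f}$ ($h{\left(f \right)} = \frac{f - 3}{f - 1} = \frac{-3 + f}{-1 + f}$)
$\left(h{\left(-5 \right)} + \left(-6 - 5\right) 2\right) F{\left(g{\left(2,6 \right)},4 \right)} = \left(\frac{-3 - 5}{-1 - 5} + \left(-6 - 5\right) 2\right) \left(-5 + 4\right) = \left(\frac{1}{-6} \left(-8\right) - 22\right) \left(-1\right) = \left(\left(- \frac{1}{6}\right) \left(-8\right) - 22\right) \left(-1\right) = \left(\frac{4}{3} - 22\right) \left(-1\right) = \left(- \frac{62}{3}\right) \left(-1\right) = \frac{62}{3}$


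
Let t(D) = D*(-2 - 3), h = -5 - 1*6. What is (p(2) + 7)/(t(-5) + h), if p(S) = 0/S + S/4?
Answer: 15/28 ≈ 0.53571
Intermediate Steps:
p(S) = S/4 (p(S) = 0 + S*(¼) = 0 + S/4 = S/4)
h = -11 (h = -5 - 6 = -11)
t(D) = -5*D (t(D) = D*(-5) = -5*D)
(p(2) + 7)/(t(-5) + h) = ((¼)*2 + 7)/(-5*(-5) - 11) = (½ + 7)/(25 - 11) = (15/2)/14 = (15/2)*(1/14) = 15/28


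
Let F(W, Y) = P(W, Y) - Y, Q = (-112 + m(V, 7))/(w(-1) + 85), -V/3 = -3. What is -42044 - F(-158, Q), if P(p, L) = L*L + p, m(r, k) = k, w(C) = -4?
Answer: -30537064/729 ≈ -41889.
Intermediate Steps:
V = 9 (V = -3*(-3) = 9)
Q = -35/27 (Q = (-112 + 7)/(-4 + 85) = -105/81 = -105*1/81 = -35/27 ≈ -1.2963)
P(p, L) = p + L**2 (P(p, L) = L**2 + p = p + L**2)
F(W, Y) = W + Y**2 - Y (F(W, Y) = (W + Y**2) - Y = W + Y**2 - Y)
-42044 - F(-158, Q) = -42044 - (-158 + (-35/27)**2 - 1*(-35/27)) = -42044 - (-158 + 1225/729 + 35/27) = -42044 - 1*(-113012/729) = -42044 + 113012/729 = -30537064/729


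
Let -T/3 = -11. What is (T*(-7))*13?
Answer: -3003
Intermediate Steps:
T = 33 (T = -3*(-11) = 33)
(T*(-7))*13 = (33*(-7))*13 = -231*13 = -3003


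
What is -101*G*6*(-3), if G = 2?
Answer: 3636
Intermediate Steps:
-101*G*6*(-3) = -101*2*6*(-3) = -1212*(-3) = -101*(-36) = 3636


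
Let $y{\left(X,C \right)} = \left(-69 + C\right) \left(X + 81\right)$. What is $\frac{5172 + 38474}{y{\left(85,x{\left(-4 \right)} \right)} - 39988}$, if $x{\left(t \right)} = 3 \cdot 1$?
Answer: $- \frac{21823}{25472} \approx -0.85674$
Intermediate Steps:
$x{\left(t \right)} = 3$
$y{\left(X,C \right)} = \left(-69 + C\right) \left(81 + X\right)$
$\frac{5172 + 38474}{y{\left(85,x{\left(-4 \right)} \right)} - 39988} = \frac{5172 + 38474}{\left(-5589 - 5865 + 81 \cdot 3 + 3 \cdot 85\right) - 39988} = \frac{43646}{\left(-5589 - 5865 + 243 + 255\right) - 39988} = \frac{43646}{-10956 - 39988} = \frac{43646}{-50944} = 43646 \left(- \frac{1}{50944}\right) = - \frac{21823}{25472}$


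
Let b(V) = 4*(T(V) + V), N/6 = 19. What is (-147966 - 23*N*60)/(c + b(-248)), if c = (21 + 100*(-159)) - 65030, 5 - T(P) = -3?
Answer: 305286/81869 ≈ 3.7290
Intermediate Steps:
N = 114 (N = 6*19 = 114)
T(P) = 8 (T(P) = 5 - 1*(-3) = 5 + 3 = 8)
c = -80909 (c = (21 - 15900) - 65030 = -15879 - 65030 = -80909)
b(V) = 32 + 4*V (b(V) = 4*(8 + V) = 32 + 4*V)
(-147966 - 23*N*60)/(c + b(-248)) = (-147966 - 23*114*60)/(-80909 + (32 + 4*(-248))) = (-147966 - 2622*60)/(-80909 + (32 - 992)) = (-147966 - 157320)/(-80909 - 960) = -305286/(-81869) = -305286*(-1/81869) = 305286/81869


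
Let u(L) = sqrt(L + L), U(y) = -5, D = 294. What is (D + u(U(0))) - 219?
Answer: 75 + I*sqrt(10) ≈ 75.0 + 3.1623*I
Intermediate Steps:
u(L) = sqrt(2)*sqrt(L) (u(L) = sqrt(2*L) = sqrt(2)*sqrt(L))
(D + u(U(0))) - 219 = (294 + sqrt(2)*sqrt(-5)) - 219 = (294 + sqrt(2)*(I*sqrt(5))) - 219 = (294 + I*sqrt(10)) - 219 = 75 + I*sqrt(10)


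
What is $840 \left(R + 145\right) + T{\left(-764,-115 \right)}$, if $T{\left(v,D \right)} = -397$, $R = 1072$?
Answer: $1021883$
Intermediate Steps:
$840 \left(R + 145\right) + T{\left(-764,-115 \right)} = 840 \left(1072 + 145\right) - 397 = 840 \cdot 1217 - 397 = 1022280 - 397 = 1021883$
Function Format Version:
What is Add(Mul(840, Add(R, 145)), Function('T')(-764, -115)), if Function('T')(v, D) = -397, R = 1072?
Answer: 1021883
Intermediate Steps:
Add(Mul(840, Add(R, 145)), Function('T')(-764, -115)) = Add(Mul(840, Add(1072, 145)), -397) = Add(Mul(840, 1217), -397) = Add(1022280, -397) = 1021883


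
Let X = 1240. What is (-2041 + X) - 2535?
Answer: -3336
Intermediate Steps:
(-2041 + X) - 2535 = (-2041 + 1240) - 2535 = -801 - 2535 = -3336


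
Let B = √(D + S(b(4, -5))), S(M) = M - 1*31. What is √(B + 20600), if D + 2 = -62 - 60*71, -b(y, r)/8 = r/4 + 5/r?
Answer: √(20600 + I*√4337) ≈ 143.53 + 0.229*I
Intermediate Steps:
b(y, r) = -40/r - 2*r (b(y, r) = -8*(r/4 + 5/r) = -8*(5/r + r/4) = -40/r - 2*r)
S(M) = -31 + M (S(M) = M - 31 = -31 + M)
D = -4324 (D = -2 + (-62 - 60*71) = -2 + (-62 - 4260) = -2 - 4322 = -4324)
B = I*√4337 (B = √(-4324 + (-31 + (-40/(-5) - 2*(-5)))) = √(-4324 + (-31 + (-40*(-⅕) + 10))) = √(-4324 + (-31 + (8 + 10))) = √(-4324 + (-31 + 18)) = √(-4324 - 13) = √(-4337) = I*√4337 ≈ 65.856*I)
√(B + 20600) = √(I*√4337 + 20600) = √(20600 + I*√4337)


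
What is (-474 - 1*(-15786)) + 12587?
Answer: 27899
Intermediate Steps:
(-474 - 1*(-15786)) + 12587 = (-474 + 15786) + 12587 = 15312 + 12587 = 27899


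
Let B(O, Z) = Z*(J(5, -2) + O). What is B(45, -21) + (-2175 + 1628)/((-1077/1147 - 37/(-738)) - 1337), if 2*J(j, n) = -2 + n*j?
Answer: -927057886569/1132504169 ≈ -818.59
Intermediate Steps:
J(j, n) = -1 + j*n/2 (J(j, n) = (-2 + n*j)/2 = (-2 + j*n)/2 = -1 + j*n/2)
B(O, Z) = Z*(-6 + O) (B(O, Z) = Z*((-1 + (1/2)*5*(-2)) + O) = Z*((-1 - 5) + O) = Z*(-6 + O))
B(45, -21) + (-2175 + 1628)/((-1077/1147 - 37/(-738)) - 1337) = -21*(-6 + 45) + (-2175 + 1628)/((-1077/1147 - 37/(-738)) - 1337) = -21*39 - 547/((-1077*1/1147 - 37*(-1/738)) - 1337) = -819 - 547/((-1077/1147 + 37/738) - 1337) = -819 - 547/(-752387/846486 - 1337) = -819 - 547/(-1132504169/846486) = -819 - 547*(-846486/1132504169) = -819 + 463027842/1132504169 = -927057886569/1132504169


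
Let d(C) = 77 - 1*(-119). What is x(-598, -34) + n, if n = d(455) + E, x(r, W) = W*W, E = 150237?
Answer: 151589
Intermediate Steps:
x(r, W) = W**2
d(C) = 196 (d(C) = 77 + 119 = 196)
n = 150433 (n = 196 + 150237 = 150433)
x(-598, -34) + n = (-34)**2 + 150433 = 1156 + 150433 = 151589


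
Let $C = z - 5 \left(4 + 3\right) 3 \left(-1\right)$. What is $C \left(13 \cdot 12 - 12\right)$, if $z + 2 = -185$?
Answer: $-11808$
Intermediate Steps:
$z = -187$ ($z = -2 - 185 = -187$)
$C = -82$ ($C = -187 - 5 \left(4 + 3\right) 3 \left(-1\right) = -187 - 5 \cdot 7 \cdot 3 \left(-1\right) = -187 - 5 \cdot 21 \left(-1\right) = -187 - 105 \left(-1\right) = -187 - -105 = -187 + 105 = -82$)
$C \left(13 \cdot 12 - 12\right) = - 82 \left(13 \cdot 12 - 12\right) = - 82 \left(156 - 12\right) = \left(-82\right) 144 = -11808$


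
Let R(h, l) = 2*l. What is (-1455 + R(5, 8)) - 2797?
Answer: -4236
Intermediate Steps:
(-1455 + R(5, 8)) - 2797 = (-1455 + 2*8) - 2797 = (-1455 + 16) - 2797 = -1439 - 2797 = -4236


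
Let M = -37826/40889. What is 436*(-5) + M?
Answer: -89175846/40889 ≈ -2180.9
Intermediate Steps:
M = -37826/40889 (M = -37826*1/40889 = -37826/40889 ≈ -0.92509)
436*(-5) + M = 436*(-5) - 37826/40889 = -2180 - 37826/40889 = -89175846/40889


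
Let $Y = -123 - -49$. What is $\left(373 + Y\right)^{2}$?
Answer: $89401$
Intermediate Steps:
$Y = -74$ ($Y = -123 + 49 = -74$)
$\left(373 + Y\right)^{2} = \left(373 - 74\right)^{2} = 299^{2} = 89401$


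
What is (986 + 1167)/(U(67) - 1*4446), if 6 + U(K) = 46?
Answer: -2153/4406 ≈ -0.48865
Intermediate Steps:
U(K) = 40 (U(K) = -6 + 46 = 40)
(986 + 1167)/(U(67) - 1*4446) = (986 + 1167)/(40 - 1*4446) = 2153/(40 - 4446) = 2153/(-4406) = 2153*(-1/4406) = -2153/4406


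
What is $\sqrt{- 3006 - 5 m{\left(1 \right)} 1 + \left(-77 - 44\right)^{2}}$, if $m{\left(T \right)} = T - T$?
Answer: $121$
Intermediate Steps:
$m{\left(T \right)} = 0$
$\sqrt{- 3006 - 5 m{\left(1 \right)} 1 + \left(-77 - 44\right)^{2}} = \sqrt{- 3006 \left(-5\right) 0 \cdot 1 + \left(-77 - 44\right)^{2}} = \sqrt{- 3006 \cdot 0 \cdot 1 + \left(-121\right)^{2}} = \sqrt{\left(-3006\right) 0 + 14641} = \sqrt{0 + 14641} = \sqrt{14641} = 121$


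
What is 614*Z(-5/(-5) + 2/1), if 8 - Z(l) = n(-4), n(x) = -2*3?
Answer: 8596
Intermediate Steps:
n(x) = -6
Z(l) = 14 (Z(l) = 8 - 1*(-6) = 8 + 6 = 14)
614*Z(-5/(-5) + 2/1) = 614*14 = 8596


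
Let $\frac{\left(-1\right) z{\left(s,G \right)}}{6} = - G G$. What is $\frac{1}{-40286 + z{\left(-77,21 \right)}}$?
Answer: $- \frac{1}{37640} \approx -2.6567 \cdot 10^{-5}$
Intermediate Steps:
$z{\left(s,G \right)} = 6 G^{2}$ ($z{\left(s,G \right)} = - 6 \left(- G G\right) = - 6 \left(- G^{2}\right) = 6 G^{2}$)
$\frac{1}{-40286 + z{\left(-77,21 \right)}} = \frac{1}{-40286 + 6 \cdot 21^{2}} = \frac{1}{-40286 + 6 \cdot 441} = \frac{1}{-40286 + 2646} = \frac{1}{-37640} = - \frac{1}{37640}$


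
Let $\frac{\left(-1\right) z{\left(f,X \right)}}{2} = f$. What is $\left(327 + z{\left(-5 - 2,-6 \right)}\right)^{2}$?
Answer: $116281$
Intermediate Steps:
$z{\left(f,X \right)} = - 2 f$
$\left(327 + z{\left(-5 - 2,-6 \right)}\right)^{2} = \left(327 - 2 \left(-5 - 2\right)\right)^{2} = \left(327 - -14\right)^{2} = \left(327 + 14\right)^{2} = 341^{2} = 116281$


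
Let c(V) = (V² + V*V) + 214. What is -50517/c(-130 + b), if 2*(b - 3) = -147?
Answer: -33678/53743 ≈ -0.62665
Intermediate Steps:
b = -141/2 (b = 3 + (½)*(-147) = 3 - 147/2 = -141/2 ≈ -70.500)
c(V) = 214 + 2*V² (c(V) = (V² + V²) + 214 = 2*V² + 214 = 214 + 2*V²)
-50517/c(-130 + b) = -50517/(214 + 2*(-130 - 141/2)²) = -50517/(214 + 2*(-401/2)²) = -50517/(214 + 2*(160801/4)) = -50517/(214 + 160801/2) = -50517/161229/2 = -50517*2/161229 = -33678/53743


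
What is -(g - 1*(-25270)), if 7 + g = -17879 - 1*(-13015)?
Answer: -20399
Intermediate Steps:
g = -4871 (g = -7 + (-17879 - 1*(-13015)) = -7 + (-17879 + 13015) = -7 - 4864 = -4871)
-(g - 1*(-25270)) = -(-4871 - 1*(-25270)) = -(-4871 + 25270) = -1*20399 = -20399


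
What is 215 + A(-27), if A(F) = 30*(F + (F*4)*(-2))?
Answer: 5885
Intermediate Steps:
A(F) = -210*F (A(F) = 30*(F + (4*F)*(-2)) = 30*(F - 8*F) = 30*(-7*F) = -210*F)
215 + A(-27) = 215 - 210*(-27) = 215 + 5670 = 5885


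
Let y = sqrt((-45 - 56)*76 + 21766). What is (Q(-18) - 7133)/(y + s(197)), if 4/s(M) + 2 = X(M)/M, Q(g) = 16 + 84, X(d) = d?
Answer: -14066/7037 - 7033*sqrt(14090)/14074 ≈ -61.316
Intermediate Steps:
Q(g) = 100
s(M) = -4 (s(M) = 4/(-2 + M/M) = 4/(-2 + 1) = 4/(-1) = 4*(-1) = -4)
y = sqrt(14090) (y = sqrt(-101*76 + 21766) = sqrt(-7676 + 21766) = sqrt(14090) ≈ 118.70)
(Q(-18) - 7133)/(y + s(197)) = (100 - 7133)/(sqrt(14090) - 4) = -7033/(-4 + sqrt(14090))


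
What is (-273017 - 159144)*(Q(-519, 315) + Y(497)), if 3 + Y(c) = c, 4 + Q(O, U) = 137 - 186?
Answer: -190583001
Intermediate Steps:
Q(O, U) = -53 (Q(O, U) = -4 + (137 - 186) = -4 - 49 = -53)
Y(c) = -3 + c
(-273017 - 159144)*(Q(-519, 315) + Y(497)) = (-273017 - 159144)*(-53 + (-3 + 497)) = -432161*(-53 + 494) = -432161*441 = -190583001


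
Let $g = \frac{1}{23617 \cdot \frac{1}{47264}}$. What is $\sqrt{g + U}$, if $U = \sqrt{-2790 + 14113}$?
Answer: $\frac{\sqrt{1116233888 + 7250914957 \sqrt{67}}}{23617} \approx 10.412$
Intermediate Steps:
$U = 13 \sqrt{67}$ ($U = \sqrt{11323} = 13 \sqrt{67} \approx 106.41$)
$g = \frac{47264}{23617}$ ($g = \frac{1}{23617 \cdot \frac{1}{47264}} = \frac{1}{\frac{23617}{47264}} = \frac{47264}{23617} \approx 2.0013$)
$\sqrt{g + U} = \sqrt{\frac{47264}{23617} + 13 \sqrt{67}}$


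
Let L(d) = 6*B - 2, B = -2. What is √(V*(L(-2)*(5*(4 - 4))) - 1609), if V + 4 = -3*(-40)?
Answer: I*√1609 ≈ 40.112*I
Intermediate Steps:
L(d) = -14 (L(d) = 6*(-2) - 2 = -12 - 2 = -14)
V = 116 (V = -4 - 3*(-40) = -4 + 120 = 116)
√(V*(L(-2)*(5*(4 - 4))) - 1609) = √(116*(-70*(4 - 4)) - 1609) = √(116*(-70*0) - 1609) = √(116*(-14*0) - 1609) = √(116*0 - 1609) = √(0 - 1609) = √(-1609) = I*√1609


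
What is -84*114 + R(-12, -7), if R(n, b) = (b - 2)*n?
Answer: -9468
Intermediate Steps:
R(n, b) = n*(-2 + b) (R(n, b) = (-2 + b)*n = n*(-2 + b))
-84*114 + R(-12, -7) = -84*114 - 12*(-2 - 7) = -9576 - 12*(-9) = -9576 + 108 = -9468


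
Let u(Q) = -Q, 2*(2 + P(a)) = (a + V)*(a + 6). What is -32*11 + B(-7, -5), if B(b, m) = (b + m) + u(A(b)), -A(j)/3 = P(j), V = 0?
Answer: -719/2 ≈ -359.50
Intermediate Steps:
P(a) = -2 + a*(6 + a)/2 (P(a) = -2 + ((a + 0)*(a + 6))/2 = -2 + (a*(6 + a))/2 = -2 + a*(6 + a)/2)
A(j) = 6 - 9*j - 3*j²/2 (A(j) = -3*(-2 + j²/2 + 3*j) = 6 - 9*j - 3*j²/2)
B(b, m) = -6 + m + 10*b + 3*b²/2 (B(b, m) = (b + m) - (6 - 9*b - 3*b²/2) = (b + m) + (-6 + 9*b + 3*b²/2) = -6 + m + 10*b + 3*b²/2)
-32*11 + B(-7, -5) = -32*11 + (-6 - 5 + 10*(-7) + (3/2)*(-7)²) = -352 + (-6 - 5 - 70 + (3/2)*49) = -352 + (-6 - 5 - 70 + 147/2) = -352 - 15/2 = -719/2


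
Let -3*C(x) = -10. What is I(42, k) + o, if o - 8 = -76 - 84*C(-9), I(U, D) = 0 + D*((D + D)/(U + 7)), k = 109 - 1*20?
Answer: -1210/49 ≈ -24.694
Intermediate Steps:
k = 89 (k = 109 - 20 = 89)
C(x) = 10/3 (C(x) = -⅓*(-10) = 10/3)
I(U, D) = 2*D²/(7 + U) (I(U, D) = 0 + D*((2*D)/(7 + U)) = 0 + D*(2*D/(7 + U)) = 0 + 2*D²/(7 + U) = 2*D²/(7 + U))
o = -348 (o = 8 + (-76 - 84*10/3) = 8 + (-76 - 280) = 8 - 356 = -348)
I(42, k) + o = 2*89²/(7 + 42) - 348 = 2*7921/49 - 348 = 2*7921*(1/49) - 348 = 15842/49 - 348 = -1210/49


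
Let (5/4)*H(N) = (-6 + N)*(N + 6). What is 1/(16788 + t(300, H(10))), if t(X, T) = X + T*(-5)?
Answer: 1/16832 ≈ 5.9411e-5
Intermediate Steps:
H(N) = 4*(-6 + N)*(6 + N)/5 (H(N) = 4*((-6 + N)*(N + 6))/5 = 4*((-6 + N)*(6 + N))/5 = 4*(-6 + N)*(6 + N)/5)
t(X, T) = X - 5*T
1/(16788 + t(300, H(10))) = 1/(16788 + (300 - 5*(-144/5 + (4/5)*10**2))) = 1/(16788 + (300 - 5*(-144/5 + (4/5)*100))) = 1/(16788 + (300 - 5*(-144/5 + 80))) = 1/(16788 + (300 - 5*256/5)) = 1/(16788 + (300 - 256)) = 1/(16788 + 44) = 1/16832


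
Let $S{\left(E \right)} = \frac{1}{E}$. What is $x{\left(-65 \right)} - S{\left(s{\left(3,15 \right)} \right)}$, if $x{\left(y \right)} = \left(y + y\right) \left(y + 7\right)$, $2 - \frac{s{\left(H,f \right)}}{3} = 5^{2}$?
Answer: $\frac{520261}{69} \approx 7540.0$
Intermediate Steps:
$s{\left(H,f \right)} = -69$ ($s{\left(H,f \right)} = 6 - 3 \cdot 5^{2} = 6 - 75 = -69$)
$x{\left(y \right)} = 2 y \left(7 + y\right)$
$x{\left(-65 \right)} - S{\left(s{\left(3,15 \right)} \right)} = 2 \left(-65\right) \left(7 - 65\right) - \frac{1}{-69} = 2 \left(-65\right) \left(-58\right) - - \frac{1}{69} = 7540 + \frac{1}{69} = \frac{520261}{69}$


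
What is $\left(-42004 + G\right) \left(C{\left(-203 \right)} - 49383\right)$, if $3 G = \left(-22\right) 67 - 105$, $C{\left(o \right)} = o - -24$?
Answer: $\frac{6323665142}{3} \approx 2.1079 \cdot 10^{9}$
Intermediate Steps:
$C{\left(o \right)} = 24 + o$ ($C{\left(o \right)} = o + 24 = 24 + o$)
$G = - \frac{1579}{3}$ ($G = \frac{\left(-22\right) 67 - 105}{3} = \frac{-1474 - 105}{3} = \frac{1}{3} \left(-1579\right) = - \frac{1579}{3} \approx -526.33$)
$\left(-42004 + G\right) \left(C{\left(-203 \right)} - 49383\right) = \left(-42004 - \frac{1579}{3}\right) \left(\left(24 - 203\right) - 49383\right) = - \frac{127591 \left(-179 - 49383\right)}{3} = \left(- \frac{127591}{3}\right) \left(-49562\right) = \frac{6323665142}{3}$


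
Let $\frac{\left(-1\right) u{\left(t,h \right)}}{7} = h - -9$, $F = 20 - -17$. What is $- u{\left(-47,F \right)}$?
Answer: $322$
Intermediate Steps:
$F = 37$ ($F = 20 + 17 = 37$)
$u{\left(t,h \right)} = -63 - 7 h$ ($u{\left(t,h \right)} = - 7 \left(h - -9\right) = - 7 \left(h + 9\right) = - 7 \left(9 + h\right) = -63 - 7 h$)
$- u{\left(-47,F \right)} = - (-63 - 259) = \left(-1\right) \left(-322\right) = 322$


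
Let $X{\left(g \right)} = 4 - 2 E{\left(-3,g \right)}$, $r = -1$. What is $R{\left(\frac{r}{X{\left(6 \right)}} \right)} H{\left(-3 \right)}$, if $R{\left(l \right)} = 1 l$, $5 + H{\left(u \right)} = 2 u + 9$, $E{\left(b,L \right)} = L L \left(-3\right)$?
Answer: $\frac{1}{110} \approx 0.0090909$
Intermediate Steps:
$E{\left(b,L \right)} = - 3 L^{2}$ ($E{\left(b,L \right)} = L^{2} \left(-3\right) = - 3 L^{2}$)
$X{\left(g \right)} = 4 + 6 g^{2}$ ($X{\left(g \right)} = 4 - 2 \left(- 3 g^{2}\right) = 4 + 6 g^{2}$)
$H{\left(u \right)} = 4 + 2 u$ ($H{\left(u \right)} = -5 + \left(2 u + 9\right) = -5 + \left(9 + 2 u\right) = 4 + 2 u$)
$R{\left(l \right)} = l$
$R{\left(\frac{r}{X{\left(6 \right)}} \right)} H{\left(-3 \right)} = - \frac{1}{4 + 6 \cdot 6^{2}} \left(4 + 2 \left(-3\right)\right) = - \frac{1}{4 + 6 \cdot 36} \left(4 - 6\right) = - \frac{1}{4 + 216} \left(-2\right) = - \frac{1}{220} \left(-2\right) = \left(-1\right) \frac{1}{220} \left(-2\right) = \left(- \frac{1}{220}\right) \left(-2\right) = \frac{1}{110}$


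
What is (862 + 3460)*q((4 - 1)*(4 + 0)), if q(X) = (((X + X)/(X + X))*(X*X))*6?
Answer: 3734208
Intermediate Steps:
q(X) = 6*X**2 (q(X) = (((2*X)/((2*X)))*X**2)*6 = (((2*X)*(1/(2*X)))*X**2)*6 = (1*X**2)*6 = X**2*6 = 6*X**2)
(862 + 3460)*q((4 - 1)*(4 + 0)) = (862 + 3460)*(6*((4 - 1)*(4 + 0))**2) = 4322*(6*(3*4)**2) = 4322*(6*12**2) = 4322*(6*144) = 4322*864 = 3734208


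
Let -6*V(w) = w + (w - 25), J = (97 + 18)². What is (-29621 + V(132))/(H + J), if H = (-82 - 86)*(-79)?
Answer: -177965/158982 ≈ -1.1194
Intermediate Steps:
J = 13225 (J = 115² = 13225)
V(w) = 25/6 - w/3 (V(w) = -(w + (w - 25))/6 = -(w + (-25 + w))/6 = -(-25 + 2*w)/6 = 25/6 - w/3)
H = 13272 (H = -168*(-79) = 13272)
(-29621 + V(132))/(H + J) = (-29621 + (25/6 - ⅓*132))/(13272 + 13225) = (-29621 + (25/6 - 44))/26497 = (-29621 - 239/6)*(1/26497) = -177965/6*1/26497 = -177965/158982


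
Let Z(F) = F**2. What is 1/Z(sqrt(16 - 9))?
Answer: 1/7 ≈ 0.14286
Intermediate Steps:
1/Z(sqrt(16 - 9)) = 1/((sqrt(16 - 9))**2) = 1/((sqrt(7))**2) = 1/7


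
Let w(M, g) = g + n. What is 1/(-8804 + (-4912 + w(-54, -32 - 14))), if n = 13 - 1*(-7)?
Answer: -1/13742 ≈ -7.2770e-5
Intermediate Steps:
n = 20 (n = 13 + 7 = 20)
w(M, g) = 20 + g (w(M, g) = g + 20 = 20 + g)
1/(-8804 + (-4912 + w(-54, -32 - 14))) = 1/(-8804 + (-4912 + (20 + (-32 - 14)))) = 1/(-8804 + (-4912 + (20 - 46))) = 1/(-8804 + (-4912 - 26)) = 1/(-8804 - 4938) = 1/(-13742) = -1/13742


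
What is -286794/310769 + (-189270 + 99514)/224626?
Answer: -46157385704/34903398697 ≈ -1.3224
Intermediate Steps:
-286794/310769 + (-189270 + 99514)/224626 = -286794*1/310769 - 89756*1/224626 = -286794/310769 - 44878/112313 = -46157385704/34903398697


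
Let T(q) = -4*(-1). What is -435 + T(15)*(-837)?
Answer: -3783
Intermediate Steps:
T(q) = 4
-435 + T(15)*(-837) = -435 + 4*(-837) = -435 - 3348 = -3783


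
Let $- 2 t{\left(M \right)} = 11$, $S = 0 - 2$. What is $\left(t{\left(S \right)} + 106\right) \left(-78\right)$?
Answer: $-7839$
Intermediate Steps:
$S = -2$
$t{\left(M \right)} = - \frac{11}{2}$ ($t{\left(M \right)} = \left(- \frac{1}{2}\right) 11 = - \frac{11}{2}$)
$\left(t{\left(S \right)} + 106\right) \left(-78\right) = \left(- \frac{11}{2} + 106\right) \left(-78\right) = \frac{201}{2} \left(-78\right) = -7839$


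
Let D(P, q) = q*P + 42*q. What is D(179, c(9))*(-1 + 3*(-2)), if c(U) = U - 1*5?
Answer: -6188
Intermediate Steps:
c(U) = -5 + U (c(U) = U - 5 = -5 + U)
D(P, q) = 42*q + P*q (D(P, q) = P*q + 42*q = 42*q + P*q)
D(179, c(9))*(-1 + 3*(-2)) = ((-5 + 9)*(42 + 179))*(-1 + 3*(-2)) = (4*221)*(-1 - 6) = 884*(-7) = -6188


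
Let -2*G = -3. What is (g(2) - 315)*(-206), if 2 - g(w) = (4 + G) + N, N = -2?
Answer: 65199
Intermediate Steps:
G = 3/2 (G = -½*(-3) = 3/2 ≈ 1.5000)
g(w) = -3/2 (g(w) = 2 - ((4 + 3/2) - 2) = 2 - (11/2 - 2) = 2 - 1*7/2 = 2 - 7/2 = -3/2)
(g(2) - 315)*(-206) = (-3/2 - 315)*(-206) = -633/2*(-206) = 65199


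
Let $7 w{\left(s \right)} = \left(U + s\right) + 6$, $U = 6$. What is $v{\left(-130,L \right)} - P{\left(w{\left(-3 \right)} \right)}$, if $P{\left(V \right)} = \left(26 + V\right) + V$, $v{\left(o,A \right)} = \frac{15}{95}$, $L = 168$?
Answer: $- \frac{3779}{133} \approx -28.414$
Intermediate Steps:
$v{\left(o,A \right)} = \frac{3}{19}$ ($v{\left(o,A \right)} = 15 \cdot \frac{1}{95} = \frac{3}{19}$)
$w{\left(s \right)} = \frac{12}{7} + \frac{s}{7}$ ($w{\left(s \right)} = \frac{\left(6 + s\right) + 6}{7} = \frac{12 + s}{7} = \frac{12}{7} + \frac{s}{7}$)
$P{\left(V \right)} = 26 + 2 V$
$v{\left(-130,L \right)} - P{\left(w{\left(-3 \right)} \right)} = \frac{3}{19} - \left(26 + 2 \left(\frac{12}{7} + \frac{1}{7} \left(-3\right)\right)\right) = \frac{3}{19} - \left(26 + 2 \left(\frac{12}{7} - \frac{3}{7}\right)\right) = \frac{3}{19} - \left(26 + 2 \cdot \frac{9}{7}\right) = \frac{3}{19} - \left(26 + \frac{18}{7}\right) = \frac{3}{19} - \frac{200}{7} = - \frac{3779}{133}$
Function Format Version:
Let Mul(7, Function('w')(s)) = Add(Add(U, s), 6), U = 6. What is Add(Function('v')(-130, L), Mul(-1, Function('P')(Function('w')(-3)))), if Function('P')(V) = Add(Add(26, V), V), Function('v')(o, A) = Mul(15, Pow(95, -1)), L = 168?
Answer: Rational(-3779, 133) ≈ -28.414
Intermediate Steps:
Function('v')(o, A) = Rational(3, 19) (Function('v')(o, A) = Mul(15, Rational(1, 95)) = Rational(3, 19))
Function('w')(s) = Add(Rational(12, 7), Mul(Rational(1, 7), s)) (Function('w')(s) = Mul(Rational(1, 7), Add(Add(6, s), 6)) = Mul(Rational(1, 7), Add(12, s)) = Add(Rational(12, 7), Mul(Rational(1, 7), s)))
Function('P')(V) = Add(26, Mul(2, V))
Add(Function('v')(-130, L), Mul(-1, Function('P')(Function('w')(-3)))) = Add(Rational(3, 19), Mul(-1, Add(26, Mul(2, Add(Rational(12, 7), Mul(Rational(1, 7), -3)))))) = Add(Rational(3, 19), Mul(-1, Add(26, Mul(2, Add(Rational(12, 7), Rational(-3, 7)))))) = Add(Rational(3, 19), Mul(-1, Add(26, Mul(2, Rational(9, 7))))) = Add(Rational(3, 19), Mul(-1, Add(26, Rational(18, 7)))) = Add(Rational(3, 19), Mul(-1, Rational(200, 7))) = Add(Rational(3, 19), Rational(-200, 7)) = Rational(-3779, 133)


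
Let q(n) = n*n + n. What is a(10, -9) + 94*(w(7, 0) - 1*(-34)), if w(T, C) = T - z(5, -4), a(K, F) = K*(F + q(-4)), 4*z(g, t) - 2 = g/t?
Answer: 30931/8 ≈ 3866.4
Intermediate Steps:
q(n) = n + n² (q(n) = n² + n = n + n²)
z(g, t) = ½ + g/(4*t) (z(g, t) = ½ + (g/t)/4 = ½ + g/(4*t))
a(K, F) = K*(12 + F) (a(K, F) = K*(F - 4*(1 - 4)) = K*(F - 4*(-3)) = K*(F + 12) = K*(12 + F))
w(T, C) = -3/16 + T (w(T, C) = T - (5 + 2*(-4))/(4*(-4)) = T - (-1)*(5 - 8)/(4*4) = T - (-1)*(-3)/(4*4) = T - 1*3/16 = T - 3/16 = -3/16 + T)
a(10, -9) + 94*(w(7, 0) - 1*(-34)) = 10*(12 - 9) + 94*((-3/16 + 7) - 1*(-34)) = 10*3 + 94*(109/16 + 34) = 30 + 94*(653/16) = 30 + 30691/8 = 30931/8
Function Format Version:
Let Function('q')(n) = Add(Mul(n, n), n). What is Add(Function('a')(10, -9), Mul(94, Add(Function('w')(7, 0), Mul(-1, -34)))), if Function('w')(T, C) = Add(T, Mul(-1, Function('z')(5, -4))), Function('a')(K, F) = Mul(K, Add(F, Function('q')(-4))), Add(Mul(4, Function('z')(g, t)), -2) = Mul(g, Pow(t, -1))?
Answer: Rational(30931, 8) ≈ 3866.4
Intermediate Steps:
Function('q')(n) = Add(n, Pow(n, 2)) (Function('q')(n) = Add(Pow(n, 2), n) = Add(n, Pow(n, 2)))
Function('z')(g, t) = Add(Rational(1, 2), Mul(Rational(1, 4), g, Pow(t, -1))) (Function('z')(g, t) = Add(Rational(1, 2), Mul(Rational(1, 4), Mul(g, Pow(t, -1)))) = Add(Rational(1, 2), Mul(Rational(1, 4), g, Pow(t, -1))))
Function('a')(K, F) = Mul(K, Add(12, F)) (Function('a')(K, F) = Mul(K, Add(F, Mul(-4, Add(1, -4)))) = Mul(K, Add(F, Mul(-4, -3))) = Mul(K, Add(F, 12)) = Mul(K, Add(12, F)))
Function('w')(T, C) = Add(Rational(-3, 16), T) (Function('w')(T, C) = Add(T, Mul(-1, Mul(Rational(1, 4), Pow(-4, -1), Add(5, Mul(2, -4))))) = Add(T, Mul(-1, Mul(Rational(1, 4), Rational(-1, 4), Add(5, -8)))) = Add(T, Mul(-1, Mul(Rational(1, 4), Rational(-1, 4), -3))) = Add(T, Mul(-1, Rational(3, 16))) = Add(T, Rational(-3, 16)) = Add(Rational(-3, 16), T))
Add(Function('a')(10, -9), Mul(94, Add(Function('w')(7, 0), Mul(-1, -34)))) = Add(Mul(10, Add(12, -9)), Mul(94, Add(Add(Rational(-3, 16), 7), Mul(-1, -34)))) = Add(Mul(10, 3), Mul(94, Add(Rational(109, 16), 34))) = Add(30, Mul(94, Rational(653, 16))) = Add(30, Rational(30691, 8)) = Rational(30931, 8)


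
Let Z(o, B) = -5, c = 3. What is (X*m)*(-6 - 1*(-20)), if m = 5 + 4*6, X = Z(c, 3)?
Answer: -2030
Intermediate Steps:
X = -5
m = 29 (m = 5 + 24 = 29)
(X*m)*(-6 - 1*(-20)) = (-5*29)*(-6 - 1*(-20)) = -145*(-6 + 20) = -145*14 = -2030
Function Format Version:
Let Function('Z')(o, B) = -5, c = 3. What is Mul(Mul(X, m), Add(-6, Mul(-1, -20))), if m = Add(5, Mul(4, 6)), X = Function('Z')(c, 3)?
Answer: -2030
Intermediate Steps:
X = -5
m = 29 (m = Add(5, 24) = 29)
Mul(Mul(X, m), Add(-6, Mul(-1, -20))) = Mul(Mul(-5, 29), Add(-6, Mul(-1, -20))) = Mul(-145, Add(-6, 20)) = Mul(-145, 14) = -2030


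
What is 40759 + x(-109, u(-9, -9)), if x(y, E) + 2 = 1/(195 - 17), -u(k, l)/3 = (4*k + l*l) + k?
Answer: 7254747/178 ≈ 40757.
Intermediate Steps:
u(k, l) = -15*k - 3*l² (u(k, l) = -3*((4*k + l*l) + k) = -3*((4*k + l²) + k) = -3*((l² + 4*k) + k) = -3*(l² + 5*k) = -15*k - 3*l²)
x(y, E) = -355/178 (x(y, E) = -2 + 1/(195 - 17) = -2 + 1/178 = -355/178)
40759 + x(-109, u(-9, -9)) = 40759 - 355/178 = 7254747/178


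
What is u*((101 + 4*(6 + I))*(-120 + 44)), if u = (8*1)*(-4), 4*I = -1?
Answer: 301568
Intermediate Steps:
I = -¼ (I = (¼)*(-1) = -¼ ≈ -0.25000)
u = -32 (u = 8*(-4) = -32)
u*((101 + 4*(6 + I))*(-120 + 44)) = -32*(101 + 4*(6 - ¼))*(-120 + 44) = -32*(101 + 4*(23/4))*(-76) = -32*(101 + 23)*(-76) = -3968*(-76) = -32*(-9424) = 301568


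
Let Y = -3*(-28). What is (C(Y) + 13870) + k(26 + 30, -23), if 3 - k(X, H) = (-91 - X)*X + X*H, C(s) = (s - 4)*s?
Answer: 30113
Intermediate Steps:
Y = 84
C(s) = s*(-4 + s) (C(s) = (-4 + s)*s = s*(-4 + s))
k(X, H) = 3 - H*X - X*(-91 - X) (k(X, H) = 3 - ((-91 - X)*X + X*H) = 3 - (X*(-91 - X) + H*X) = 3 - (H*X + X*(-91 - X)) = 3 + (-H*X - X*(-91 - X)) = 3 - H*X - X*(-91 - X))
(C(Y) + 13870) + k(26 + 30, -23) = (84*(-4 + 84) + 13870) + (3 + (26 + 30)² + 91*(26 + 30) - 1*(-23)*(26 + 30)) = (84*80 + 13870) + (3 + 56² + 91*56 - 1*(-23)*56) = (6720 + 13870) + (3 + 3136 + 5096 + 1288) = 20590 + 9523 = 30113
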